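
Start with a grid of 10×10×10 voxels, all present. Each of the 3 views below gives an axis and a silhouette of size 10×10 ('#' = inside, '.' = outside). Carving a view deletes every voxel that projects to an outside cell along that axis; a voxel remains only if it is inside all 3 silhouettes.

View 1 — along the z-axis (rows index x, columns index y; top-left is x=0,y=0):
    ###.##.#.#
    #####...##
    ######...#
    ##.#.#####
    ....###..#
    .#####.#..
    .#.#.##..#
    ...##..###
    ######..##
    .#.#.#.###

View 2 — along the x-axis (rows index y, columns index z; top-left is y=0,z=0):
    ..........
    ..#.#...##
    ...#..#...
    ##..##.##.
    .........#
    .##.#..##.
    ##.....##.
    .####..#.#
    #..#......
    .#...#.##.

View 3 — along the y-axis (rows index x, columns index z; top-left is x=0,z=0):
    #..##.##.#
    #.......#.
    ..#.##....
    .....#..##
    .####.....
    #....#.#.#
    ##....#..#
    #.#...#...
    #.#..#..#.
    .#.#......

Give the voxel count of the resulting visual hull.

full grid |V| = 1000
[1] z-view keeps 63 columns → grid now 630
[2] x-view keeps 34 columns → grid now 225
[3] y-view keeps 35 columns → grid now 72

|visual hull| = 72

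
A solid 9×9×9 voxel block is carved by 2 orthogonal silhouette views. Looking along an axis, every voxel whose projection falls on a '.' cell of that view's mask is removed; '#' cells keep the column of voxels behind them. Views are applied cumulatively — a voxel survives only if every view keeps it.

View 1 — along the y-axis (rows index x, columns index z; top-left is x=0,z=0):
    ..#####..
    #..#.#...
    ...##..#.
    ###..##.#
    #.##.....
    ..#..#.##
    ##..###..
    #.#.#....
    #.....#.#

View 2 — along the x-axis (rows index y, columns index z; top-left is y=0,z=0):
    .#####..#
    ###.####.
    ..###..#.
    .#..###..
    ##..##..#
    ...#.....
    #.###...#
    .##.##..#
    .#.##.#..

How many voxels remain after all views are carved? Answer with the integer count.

start: 9×9×9 = 729 voxels
  1. axis=1 (XZ plane), |mask|=35  ⇒  voxels=315
  2. axis=0 (YZ plane), |mask|=41  ⇒  voxels=160

|visual hull| = 160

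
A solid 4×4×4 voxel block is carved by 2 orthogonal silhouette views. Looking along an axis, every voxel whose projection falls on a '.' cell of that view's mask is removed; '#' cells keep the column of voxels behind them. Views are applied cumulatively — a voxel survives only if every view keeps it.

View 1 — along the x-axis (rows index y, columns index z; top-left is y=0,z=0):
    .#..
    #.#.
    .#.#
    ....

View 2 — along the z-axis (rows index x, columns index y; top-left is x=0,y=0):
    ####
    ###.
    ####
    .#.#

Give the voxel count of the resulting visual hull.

remaining voxels: 17

before carving: 64 voxels (4×4×4)
step 1: project along x, AND mask (5/16) → |grid| = 20
step 2: project along z, AND mask (13/16) → |grid| = 17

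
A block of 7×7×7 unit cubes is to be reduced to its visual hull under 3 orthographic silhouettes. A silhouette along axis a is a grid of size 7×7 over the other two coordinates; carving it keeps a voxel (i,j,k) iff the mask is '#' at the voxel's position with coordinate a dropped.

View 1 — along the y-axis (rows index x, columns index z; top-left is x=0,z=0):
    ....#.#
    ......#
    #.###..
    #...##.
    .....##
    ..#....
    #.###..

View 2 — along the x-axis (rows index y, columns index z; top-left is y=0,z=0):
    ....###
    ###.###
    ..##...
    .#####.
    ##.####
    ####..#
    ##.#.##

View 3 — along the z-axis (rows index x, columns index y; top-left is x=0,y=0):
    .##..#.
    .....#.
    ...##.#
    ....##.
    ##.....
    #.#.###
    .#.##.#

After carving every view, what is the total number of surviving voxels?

start: 7×7×7 = 343 voxels
[1] y-view keeps 17 columns → grid now 119
[2] x-view keeps 32 columns → grid now 75
[3] z-view keeps 20 columns → grid now 33

remaining voxels: 33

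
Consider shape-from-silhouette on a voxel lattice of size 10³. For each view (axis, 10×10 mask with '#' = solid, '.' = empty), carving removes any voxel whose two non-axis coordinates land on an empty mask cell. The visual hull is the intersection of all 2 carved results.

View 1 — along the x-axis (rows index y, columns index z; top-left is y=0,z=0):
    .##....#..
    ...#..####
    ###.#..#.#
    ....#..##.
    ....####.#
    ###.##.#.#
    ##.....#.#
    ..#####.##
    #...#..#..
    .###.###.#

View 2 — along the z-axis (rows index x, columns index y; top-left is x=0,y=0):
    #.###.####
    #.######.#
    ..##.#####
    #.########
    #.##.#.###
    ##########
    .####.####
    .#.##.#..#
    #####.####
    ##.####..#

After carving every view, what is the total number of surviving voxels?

remaining voxels: 389

before carving: 1000 voxels (10×10×10)
step 1: project along x, AND mask (50/100) → |grid| = 500
step 2: project along z, AND mask (78/100) → |grid| = 389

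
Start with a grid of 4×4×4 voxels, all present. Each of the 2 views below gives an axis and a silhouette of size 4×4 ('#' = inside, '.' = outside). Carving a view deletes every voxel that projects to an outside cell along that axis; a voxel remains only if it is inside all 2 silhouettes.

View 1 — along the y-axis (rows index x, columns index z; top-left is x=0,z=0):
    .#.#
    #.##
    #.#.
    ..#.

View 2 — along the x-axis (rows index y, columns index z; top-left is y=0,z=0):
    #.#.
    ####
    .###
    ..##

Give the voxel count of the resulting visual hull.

start: 4×4×4 = 64 voxels
  1. axis=1 (XZ plane), |mask|=8  ⇒  voxels=32
  2. axis=0 (YZ plane), |mask|=11  ⇒  voxels=24

remaining voxels: 24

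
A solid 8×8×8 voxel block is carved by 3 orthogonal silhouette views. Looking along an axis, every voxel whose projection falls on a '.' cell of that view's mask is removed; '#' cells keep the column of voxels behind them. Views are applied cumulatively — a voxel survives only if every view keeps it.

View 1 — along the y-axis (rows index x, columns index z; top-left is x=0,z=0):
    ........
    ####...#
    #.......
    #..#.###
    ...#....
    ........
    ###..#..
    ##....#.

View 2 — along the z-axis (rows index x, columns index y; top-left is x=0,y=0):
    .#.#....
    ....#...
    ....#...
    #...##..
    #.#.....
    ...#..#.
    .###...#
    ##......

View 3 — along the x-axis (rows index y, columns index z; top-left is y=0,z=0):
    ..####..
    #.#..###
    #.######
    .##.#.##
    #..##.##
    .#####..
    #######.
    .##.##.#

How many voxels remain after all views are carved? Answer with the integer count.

before carving: 512 voxels (8×8×8)
[1] y-view keeps 19 columns → grid now 152
[2] z-view keeps 17 columns → grid now 45
[3] x-view keeps 43 columns → grid now 27

voxel count = 27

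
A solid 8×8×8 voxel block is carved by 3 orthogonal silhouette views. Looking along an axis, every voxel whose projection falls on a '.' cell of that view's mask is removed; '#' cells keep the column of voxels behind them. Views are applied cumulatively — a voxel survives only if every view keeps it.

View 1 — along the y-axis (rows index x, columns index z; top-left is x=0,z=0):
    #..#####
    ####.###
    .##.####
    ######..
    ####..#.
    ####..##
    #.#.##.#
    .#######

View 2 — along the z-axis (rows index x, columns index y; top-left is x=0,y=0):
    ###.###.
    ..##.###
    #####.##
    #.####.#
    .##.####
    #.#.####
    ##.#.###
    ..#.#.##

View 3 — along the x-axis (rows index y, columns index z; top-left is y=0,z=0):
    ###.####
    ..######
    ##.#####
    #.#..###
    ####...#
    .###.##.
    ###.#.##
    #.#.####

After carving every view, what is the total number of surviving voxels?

204 voxels

initial block: 8^3 = 512
carve view 1 (along y, XZ-mask fill 48/64): 384 voxels remain
carve view 2 (along z, XY-mask fill 46/64): 273 voxels remain
carve view 3 (along x, YZ-mask fill 47/64): 204 voxels remain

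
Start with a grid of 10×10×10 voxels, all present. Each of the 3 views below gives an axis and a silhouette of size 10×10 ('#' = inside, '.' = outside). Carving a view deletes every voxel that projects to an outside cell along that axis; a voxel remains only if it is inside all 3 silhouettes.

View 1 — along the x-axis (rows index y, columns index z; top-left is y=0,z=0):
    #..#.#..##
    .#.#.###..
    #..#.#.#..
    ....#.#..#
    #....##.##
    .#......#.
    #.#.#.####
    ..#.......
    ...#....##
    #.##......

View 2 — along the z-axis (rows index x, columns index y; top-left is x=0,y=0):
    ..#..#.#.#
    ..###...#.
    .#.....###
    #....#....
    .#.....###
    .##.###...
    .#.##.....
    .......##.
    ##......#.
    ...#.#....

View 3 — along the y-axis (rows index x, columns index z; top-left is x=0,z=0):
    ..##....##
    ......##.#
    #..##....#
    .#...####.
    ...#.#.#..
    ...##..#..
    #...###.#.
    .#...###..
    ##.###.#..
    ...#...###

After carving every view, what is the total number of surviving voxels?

start: 10×10×10 = 1000 voxels
[1] x-view keeps 38 columns → grid now 380
[2] z-view keeps 33 columns → grid now 114
[3] y-view keeps 41 columns → grid now 49

|visual hull| = 49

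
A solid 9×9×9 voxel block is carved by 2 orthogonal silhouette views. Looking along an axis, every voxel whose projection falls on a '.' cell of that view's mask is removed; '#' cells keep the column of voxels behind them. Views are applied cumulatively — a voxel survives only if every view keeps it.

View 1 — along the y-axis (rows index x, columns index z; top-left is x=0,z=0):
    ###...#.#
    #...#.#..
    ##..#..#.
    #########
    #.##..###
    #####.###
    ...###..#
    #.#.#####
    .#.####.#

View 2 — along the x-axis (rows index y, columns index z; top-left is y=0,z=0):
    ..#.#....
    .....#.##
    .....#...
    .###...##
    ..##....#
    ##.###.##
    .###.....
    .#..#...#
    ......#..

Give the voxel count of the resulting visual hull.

initial block: 9^3 = 729
carve view 1 (along y, XZ-mask fill 52/81): 468 voxels remain
carve view 2 (along x, YZ-mask fill 28/81): 157 voxels remain

157 voxels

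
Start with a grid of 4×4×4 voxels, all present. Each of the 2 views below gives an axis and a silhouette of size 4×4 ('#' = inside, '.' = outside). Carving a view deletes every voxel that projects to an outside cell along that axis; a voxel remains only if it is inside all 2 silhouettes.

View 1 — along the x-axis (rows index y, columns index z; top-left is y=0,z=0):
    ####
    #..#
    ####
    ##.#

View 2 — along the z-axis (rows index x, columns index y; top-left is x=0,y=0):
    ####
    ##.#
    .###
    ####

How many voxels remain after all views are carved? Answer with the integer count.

initial block: 4^3 = 64
step 1: project along x, AND mask (13/16) → |grid| = 52
step 2: project along z, AND mask (14/16) → |grid| = 44

44 voxels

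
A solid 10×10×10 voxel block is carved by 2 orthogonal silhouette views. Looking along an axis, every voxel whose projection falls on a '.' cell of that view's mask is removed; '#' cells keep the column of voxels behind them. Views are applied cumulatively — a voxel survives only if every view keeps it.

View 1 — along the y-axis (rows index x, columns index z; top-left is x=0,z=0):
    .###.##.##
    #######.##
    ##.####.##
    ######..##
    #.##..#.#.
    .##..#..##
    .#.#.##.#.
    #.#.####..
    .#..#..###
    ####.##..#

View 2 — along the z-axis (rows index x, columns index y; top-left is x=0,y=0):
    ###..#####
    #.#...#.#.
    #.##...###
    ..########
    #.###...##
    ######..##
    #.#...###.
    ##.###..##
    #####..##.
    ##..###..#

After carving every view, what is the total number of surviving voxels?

before carving: 1000 voxels (10×10×10)
step 1: project along y, AND mask (65/100) → |grid| = 650
step 2: project along z, AND mask (65/100) → |grid| = 418

418 voxels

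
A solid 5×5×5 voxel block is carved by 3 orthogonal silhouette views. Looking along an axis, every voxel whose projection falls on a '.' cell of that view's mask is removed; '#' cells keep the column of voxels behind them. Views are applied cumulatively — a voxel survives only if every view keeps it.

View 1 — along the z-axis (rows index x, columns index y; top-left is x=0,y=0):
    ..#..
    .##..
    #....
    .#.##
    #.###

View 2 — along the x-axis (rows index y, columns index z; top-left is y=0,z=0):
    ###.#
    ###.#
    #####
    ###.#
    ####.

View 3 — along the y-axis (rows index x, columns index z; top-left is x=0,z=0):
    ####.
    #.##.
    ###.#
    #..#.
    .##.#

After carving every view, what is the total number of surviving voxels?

remaining voxels: 28

full grid |V| = 125
step 1: project along z, AND mask (11/25) → |grid| = 55
step 2: project along x, AND mask (21/25) → |grid| = 47
step 3: project along y, AND mask (16/25) → |grid| = 28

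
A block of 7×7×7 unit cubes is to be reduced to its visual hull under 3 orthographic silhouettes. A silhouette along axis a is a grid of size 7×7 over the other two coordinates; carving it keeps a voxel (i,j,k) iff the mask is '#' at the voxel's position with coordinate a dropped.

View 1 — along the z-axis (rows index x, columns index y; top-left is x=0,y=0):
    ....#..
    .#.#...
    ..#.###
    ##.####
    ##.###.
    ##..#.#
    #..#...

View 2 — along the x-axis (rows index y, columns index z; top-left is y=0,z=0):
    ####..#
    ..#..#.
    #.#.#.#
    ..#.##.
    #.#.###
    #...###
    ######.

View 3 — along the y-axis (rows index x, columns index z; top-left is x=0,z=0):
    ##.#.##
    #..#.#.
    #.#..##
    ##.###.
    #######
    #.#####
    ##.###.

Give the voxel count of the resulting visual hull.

initial block: 7^3 = 343
V1 z: intersect with XY mask (24 set) -- 168 left
V2 x: intersect with YZ mask (29 set) -- 99 left
V3 y: intersect with XZ mask (35 set) -- 75 left

remaining voxels: 75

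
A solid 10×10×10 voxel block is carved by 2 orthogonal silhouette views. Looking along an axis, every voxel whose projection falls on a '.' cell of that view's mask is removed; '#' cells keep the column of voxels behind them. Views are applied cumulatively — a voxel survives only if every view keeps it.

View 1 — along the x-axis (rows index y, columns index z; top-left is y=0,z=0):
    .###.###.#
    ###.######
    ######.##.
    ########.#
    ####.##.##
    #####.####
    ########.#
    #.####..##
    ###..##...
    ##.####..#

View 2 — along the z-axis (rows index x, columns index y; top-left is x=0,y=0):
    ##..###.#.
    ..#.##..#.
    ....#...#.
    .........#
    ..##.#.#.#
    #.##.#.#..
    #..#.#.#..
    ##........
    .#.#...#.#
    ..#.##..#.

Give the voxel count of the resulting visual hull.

287 voxels

initial block: 10^3 = 1000
after view 1 [x-axis, 78 of 100 cells solid] → remaining = 780
after view 2 [z-axis, 37 of 100 cells solid] → remaining = 287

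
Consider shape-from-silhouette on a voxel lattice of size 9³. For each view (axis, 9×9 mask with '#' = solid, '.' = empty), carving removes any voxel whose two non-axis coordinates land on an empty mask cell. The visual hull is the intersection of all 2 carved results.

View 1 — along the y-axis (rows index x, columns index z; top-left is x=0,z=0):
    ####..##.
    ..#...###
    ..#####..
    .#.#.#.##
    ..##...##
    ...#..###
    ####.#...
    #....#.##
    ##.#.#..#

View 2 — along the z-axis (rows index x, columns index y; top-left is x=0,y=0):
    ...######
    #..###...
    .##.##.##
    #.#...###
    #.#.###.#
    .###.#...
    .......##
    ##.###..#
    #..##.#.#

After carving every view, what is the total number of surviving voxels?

full grid |V| = 729
carve view 1 (along y, XZ-mask fill 42/81): 378 voxels remain
carve view 2 (along z, XY-mask fill 44/81): 206 voxels remain

206 voxels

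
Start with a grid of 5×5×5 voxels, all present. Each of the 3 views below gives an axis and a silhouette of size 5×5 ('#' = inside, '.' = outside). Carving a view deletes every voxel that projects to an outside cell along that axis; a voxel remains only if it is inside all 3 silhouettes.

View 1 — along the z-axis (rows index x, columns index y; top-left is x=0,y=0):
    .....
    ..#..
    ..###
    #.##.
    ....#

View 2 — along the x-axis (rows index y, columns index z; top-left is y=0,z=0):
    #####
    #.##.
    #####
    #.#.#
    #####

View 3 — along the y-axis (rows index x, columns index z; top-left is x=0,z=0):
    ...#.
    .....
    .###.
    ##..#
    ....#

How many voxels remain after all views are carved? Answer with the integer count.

full grid |V| = 125
step 1: project along z, AND mask (8/25) → |grid| = 40
step 2: project along x, AND mask (21/25) → |grid| = 36
step 3: project along y, AND mask (8/25) → |grid| = 16

|visual hull| = 16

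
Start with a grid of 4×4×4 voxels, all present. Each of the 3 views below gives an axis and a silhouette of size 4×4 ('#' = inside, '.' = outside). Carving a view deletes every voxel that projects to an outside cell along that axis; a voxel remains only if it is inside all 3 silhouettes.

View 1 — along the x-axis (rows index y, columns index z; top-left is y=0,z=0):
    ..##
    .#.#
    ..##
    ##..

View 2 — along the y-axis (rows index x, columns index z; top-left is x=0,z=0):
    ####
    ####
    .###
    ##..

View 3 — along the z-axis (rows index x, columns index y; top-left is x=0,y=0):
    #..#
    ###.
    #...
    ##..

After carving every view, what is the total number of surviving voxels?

voxel count = 13

start: 4×4×4 = 64 voxels
after view 1 [x-axis, 8 of 16 cells solid] → remaining = 32
after view 2 [y-axis, 13 of 16 cells solid] → remaining = 26
after view 3 [z-axis, 8 of 16 cells solid] → remaining = 13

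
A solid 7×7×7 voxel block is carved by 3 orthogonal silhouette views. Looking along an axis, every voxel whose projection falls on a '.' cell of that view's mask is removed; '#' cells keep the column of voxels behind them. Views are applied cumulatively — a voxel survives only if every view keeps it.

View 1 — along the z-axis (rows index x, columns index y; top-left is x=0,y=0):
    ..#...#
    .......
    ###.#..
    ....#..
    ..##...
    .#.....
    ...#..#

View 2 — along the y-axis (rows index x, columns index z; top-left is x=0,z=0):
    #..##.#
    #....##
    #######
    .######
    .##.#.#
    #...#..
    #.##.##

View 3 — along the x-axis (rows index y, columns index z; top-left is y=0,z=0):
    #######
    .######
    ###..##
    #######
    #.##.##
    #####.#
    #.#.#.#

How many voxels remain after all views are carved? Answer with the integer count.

|visual hull| = 48

full grid |V| = 343
V1 z: intersect with XY mask (12 set) -- 84 left
V2 y: intersect with XZ mask (31 set) -- 62 left
V3 x: intersect with YZ mask (40 set) -- 48 left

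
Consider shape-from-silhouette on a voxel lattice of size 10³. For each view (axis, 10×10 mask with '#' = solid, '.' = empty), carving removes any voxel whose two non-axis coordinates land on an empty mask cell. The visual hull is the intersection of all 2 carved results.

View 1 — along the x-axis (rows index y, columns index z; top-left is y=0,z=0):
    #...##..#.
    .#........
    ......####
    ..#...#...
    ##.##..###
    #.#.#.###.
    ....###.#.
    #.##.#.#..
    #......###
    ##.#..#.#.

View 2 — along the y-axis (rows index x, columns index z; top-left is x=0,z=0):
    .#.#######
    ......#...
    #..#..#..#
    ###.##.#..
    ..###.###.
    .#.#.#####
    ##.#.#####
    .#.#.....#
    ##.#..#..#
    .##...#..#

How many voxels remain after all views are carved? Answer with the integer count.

start: 10×10×10 = 1000 voxels
after view 1 [x-axis, 42 of 100 cells solid] → remaining = 420
after view 2 [y-axis, 52 of 100 cells solid] → remaining = 213

213 voxels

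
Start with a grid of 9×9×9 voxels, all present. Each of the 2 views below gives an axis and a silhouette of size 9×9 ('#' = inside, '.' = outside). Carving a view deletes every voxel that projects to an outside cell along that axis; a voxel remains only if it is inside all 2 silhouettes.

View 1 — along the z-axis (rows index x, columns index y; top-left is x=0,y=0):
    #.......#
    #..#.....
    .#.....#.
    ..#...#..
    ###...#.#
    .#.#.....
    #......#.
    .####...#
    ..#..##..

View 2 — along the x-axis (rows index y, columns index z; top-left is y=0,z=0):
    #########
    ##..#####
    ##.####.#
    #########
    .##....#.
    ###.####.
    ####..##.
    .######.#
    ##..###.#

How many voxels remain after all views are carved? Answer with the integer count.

initial block: 9^3 = 729
  1. axis=2 (XY plane), |mask|=25  ⇒  voxels=225
  2. axis=0 (YZ plane), |mask|=61  ⇒  voxels=179

voxel count = 179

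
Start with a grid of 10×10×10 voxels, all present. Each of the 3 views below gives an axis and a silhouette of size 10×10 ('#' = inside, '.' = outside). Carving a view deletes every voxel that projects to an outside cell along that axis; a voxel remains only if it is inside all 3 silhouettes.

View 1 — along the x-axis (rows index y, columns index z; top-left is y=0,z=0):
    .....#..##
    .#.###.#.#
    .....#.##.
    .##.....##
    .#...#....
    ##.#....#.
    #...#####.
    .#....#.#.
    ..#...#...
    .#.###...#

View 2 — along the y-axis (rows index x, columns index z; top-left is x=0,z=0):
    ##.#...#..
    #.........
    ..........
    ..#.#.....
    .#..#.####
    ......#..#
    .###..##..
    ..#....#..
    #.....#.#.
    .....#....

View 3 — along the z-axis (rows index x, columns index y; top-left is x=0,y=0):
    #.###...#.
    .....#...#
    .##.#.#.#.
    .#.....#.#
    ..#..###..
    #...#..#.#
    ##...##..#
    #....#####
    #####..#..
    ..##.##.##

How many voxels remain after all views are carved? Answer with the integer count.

initial block: 10^3 = 1000
after view 1 [x-axis, 38 of 100 cells solid] → remaining = 380
after view 2 [y-axis, 26 of 100 cells solid] → remaining = 92
after view 3 [z-axis, 46 of 100 cells solid] → remaining = 39

|visual hull| = 39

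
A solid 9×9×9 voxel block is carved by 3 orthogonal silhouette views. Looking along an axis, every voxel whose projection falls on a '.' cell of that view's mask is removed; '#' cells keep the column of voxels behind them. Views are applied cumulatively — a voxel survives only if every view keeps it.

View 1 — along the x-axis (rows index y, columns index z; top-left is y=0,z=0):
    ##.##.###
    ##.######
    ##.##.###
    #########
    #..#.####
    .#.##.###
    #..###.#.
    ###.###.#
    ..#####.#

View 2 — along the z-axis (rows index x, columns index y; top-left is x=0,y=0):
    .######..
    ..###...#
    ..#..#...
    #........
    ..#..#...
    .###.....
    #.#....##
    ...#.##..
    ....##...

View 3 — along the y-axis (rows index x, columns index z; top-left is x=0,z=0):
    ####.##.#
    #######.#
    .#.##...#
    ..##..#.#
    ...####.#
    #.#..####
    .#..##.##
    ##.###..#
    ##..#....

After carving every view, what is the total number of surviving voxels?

voxel count = 121

start: 9×9×9 = 729 voxels
carve view 1 (along x, YZ-mask fill 61/81): 549 voxels remain
carve view 2 (along z, XY-mask fill 27/81): 185 voxels remain
carve view 3 (along y, XZ-mask fill 48/81): 121 voxels remain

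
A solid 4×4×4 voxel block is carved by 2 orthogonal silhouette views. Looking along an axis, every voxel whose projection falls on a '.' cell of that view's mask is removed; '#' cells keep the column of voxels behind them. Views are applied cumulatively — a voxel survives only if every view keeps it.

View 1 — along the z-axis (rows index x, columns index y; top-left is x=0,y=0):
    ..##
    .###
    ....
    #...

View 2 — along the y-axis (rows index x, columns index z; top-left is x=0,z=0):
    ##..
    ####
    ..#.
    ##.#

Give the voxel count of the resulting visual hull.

initial block: 4^3 = 64
after view 1 [z-axis, 6 of 16 cells solid] → remaining = 24
after view 2 [y-axis, 10 of 16 cells solid] → remaining = 19

voxel count = 19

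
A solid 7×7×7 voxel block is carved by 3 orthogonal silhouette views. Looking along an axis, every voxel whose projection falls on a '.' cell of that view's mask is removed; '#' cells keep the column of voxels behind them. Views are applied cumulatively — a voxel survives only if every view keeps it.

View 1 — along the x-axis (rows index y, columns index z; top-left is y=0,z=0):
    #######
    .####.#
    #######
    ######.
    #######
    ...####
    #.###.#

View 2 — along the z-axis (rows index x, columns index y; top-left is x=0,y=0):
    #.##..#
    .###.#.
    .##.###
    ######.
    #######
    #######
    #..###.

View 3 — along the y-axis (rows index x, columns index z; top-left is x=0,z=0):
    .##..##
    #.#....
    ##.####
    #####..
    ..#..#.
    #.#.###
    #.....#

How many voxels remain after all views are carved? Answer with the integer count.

full grid |V| = 343
[1] x-view keeps 41 columns → grid now 287
[2] z-view keeps 37 columns → grid now 217
[3] y-view keeps 26 columns → grid now 114

114 voxels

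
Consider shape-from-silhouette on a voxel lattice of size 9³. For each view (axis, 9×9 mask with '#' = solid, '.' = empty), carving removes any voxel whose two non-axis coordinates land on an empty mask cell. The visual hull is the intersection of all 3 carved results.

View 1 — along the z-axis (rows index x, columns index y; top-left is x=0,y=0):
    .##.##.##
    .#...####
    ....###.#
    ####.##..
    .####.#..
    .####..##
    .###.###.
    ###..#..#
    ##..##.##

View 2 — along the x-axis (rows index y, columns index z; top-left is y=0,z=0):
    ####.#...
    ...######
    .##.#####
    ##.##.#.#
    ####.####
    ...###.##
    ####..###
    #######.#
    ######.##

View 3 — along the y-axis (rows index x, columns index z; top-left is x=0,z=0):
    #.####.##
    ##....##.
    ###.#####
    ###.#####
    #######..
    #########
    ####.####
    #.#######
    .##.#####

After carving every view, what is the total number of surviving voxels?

full grid |V| = 729
V1 z: intersect with XY mask (49 set) -- 441 left
V2 x: intersect with YZ mask (60 set) -- 327 left
V3 y: intersect with XZ mask (66 set) -- 262 left

voxel count = 262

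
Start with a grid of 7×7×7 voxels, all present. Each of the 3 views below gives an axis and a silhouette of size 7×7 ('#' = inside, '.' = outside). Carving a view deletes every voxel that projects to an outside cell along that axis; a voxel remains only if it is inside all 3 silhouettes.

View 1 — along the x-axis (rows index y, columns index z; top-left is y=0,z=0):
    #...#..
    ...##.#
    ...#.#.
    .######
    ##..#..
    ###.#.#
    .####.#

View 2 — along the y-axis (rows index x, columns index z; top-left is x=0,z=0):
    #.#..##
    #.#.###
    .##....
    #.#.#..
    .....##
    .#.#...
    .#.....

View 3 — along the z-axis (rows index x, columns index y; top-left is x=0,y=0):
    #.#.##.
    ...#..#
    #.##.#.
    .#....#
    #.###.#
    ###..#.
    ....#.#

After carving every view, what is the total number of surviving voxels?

start: 7×7×7 = 343 voxels
step 1: project along x, AND mask (26/49) → |grid| = 182
step 2: project along y, AND mask (19/49) → |grid| = 67
step 3: project along z, AND mask (23/49) → |grid| = 29

remaining voxels: 29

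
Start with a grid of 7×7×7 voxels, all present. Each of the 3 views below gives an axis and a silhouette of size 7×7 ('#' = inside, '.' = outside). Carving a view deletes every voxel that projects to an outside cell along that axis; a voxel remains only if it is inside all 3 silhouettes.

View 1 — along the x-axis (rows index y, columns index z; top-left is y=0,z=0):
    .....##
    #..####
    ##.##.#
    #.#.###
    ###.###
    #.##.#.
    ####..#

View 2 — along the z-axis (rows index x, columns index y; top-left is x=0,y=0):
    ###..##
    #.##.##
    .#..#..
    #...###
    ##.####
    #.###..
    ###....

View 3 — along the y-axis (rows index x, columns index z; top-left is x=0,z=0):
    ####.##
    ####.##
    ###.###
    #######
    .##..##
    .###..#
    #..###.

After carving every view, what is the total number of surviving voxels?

full grid |V| = 343
[1] x-view keeps 32 columns → grid now 224
[2] z-view keeps 29 columns → grid now 127
[3] y-view keeps 37 columns → grid now 98

voxel count = 98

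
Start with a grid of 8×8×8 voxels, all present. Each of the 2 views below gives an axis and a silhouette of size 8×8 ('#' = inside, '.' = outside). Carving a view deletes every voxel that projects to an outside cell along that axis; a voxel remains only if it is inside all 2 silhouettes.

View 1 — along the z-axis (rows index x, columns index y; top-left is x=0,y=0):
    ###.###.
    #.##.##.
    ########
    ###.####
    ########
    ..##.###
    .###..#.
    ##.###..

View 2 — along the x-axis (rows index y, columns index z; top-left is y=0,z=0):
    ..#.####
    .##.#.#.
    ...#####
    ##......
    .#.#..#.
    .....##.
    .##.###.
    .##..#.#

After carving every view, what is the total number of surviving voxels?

before carving: 512 voxels (8×8×8)
V1 z: intersect with XY mask (48 set) -- 384 left
V2 x: intersect with YZ mask (30 set) -- 181 left

181 voxels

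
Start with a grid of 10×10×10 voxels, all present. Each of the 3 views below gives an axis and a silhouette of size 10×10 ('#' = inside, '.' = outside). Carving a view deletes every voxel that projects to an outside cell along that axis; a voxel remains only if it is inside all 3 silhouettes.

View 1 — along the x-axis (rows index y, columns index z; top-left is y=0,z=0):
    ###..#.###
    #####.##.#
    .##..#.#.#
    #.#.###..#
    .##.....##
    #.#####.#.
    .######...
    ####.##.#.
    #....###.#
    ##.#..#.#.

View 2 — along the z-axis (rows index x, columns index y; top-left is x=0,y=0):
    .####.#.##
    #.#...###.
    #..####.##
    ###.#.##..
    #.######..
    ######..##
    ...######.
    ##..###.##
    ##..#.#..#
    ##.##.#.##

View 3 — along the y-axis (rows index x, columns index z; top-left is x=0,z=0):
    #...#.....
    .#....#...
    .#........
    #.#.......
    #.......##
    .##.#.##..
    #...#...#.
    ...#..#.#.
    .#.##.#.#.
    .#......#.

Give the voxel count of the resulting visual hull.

full grid |V| = 1000
carve view 1 (along x, YZ-mask fill 60/100): 600 voxels remain
carve view 2 (along z, XY-mask fill 65/100): 383 voxels remain
carve view 3 (along y, XZ-mask fill 28/100): 109 voxels remain

|visual hull| = 109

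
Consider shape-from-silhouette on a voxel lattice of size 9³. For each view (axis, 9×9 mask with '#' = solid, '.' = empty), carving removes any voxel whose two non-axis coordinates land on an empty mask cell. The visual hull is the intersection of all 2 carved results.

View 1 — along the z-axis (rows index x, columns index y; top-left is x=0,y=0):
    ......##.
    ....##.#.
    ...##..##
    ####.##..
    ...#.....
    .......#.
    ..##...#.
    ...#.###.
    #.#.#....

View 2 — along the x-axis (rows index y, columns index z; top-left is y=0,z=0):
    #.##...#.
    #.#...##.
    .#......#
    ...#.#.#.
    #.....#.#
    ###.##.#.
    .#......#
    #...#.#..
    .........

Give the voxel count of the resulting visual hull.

initial block: 9^3 = 729
[1] z-view keeps 27 columns → grid now 243
[2] x-view keeps 27 columns → grid now 84

voxel count = 84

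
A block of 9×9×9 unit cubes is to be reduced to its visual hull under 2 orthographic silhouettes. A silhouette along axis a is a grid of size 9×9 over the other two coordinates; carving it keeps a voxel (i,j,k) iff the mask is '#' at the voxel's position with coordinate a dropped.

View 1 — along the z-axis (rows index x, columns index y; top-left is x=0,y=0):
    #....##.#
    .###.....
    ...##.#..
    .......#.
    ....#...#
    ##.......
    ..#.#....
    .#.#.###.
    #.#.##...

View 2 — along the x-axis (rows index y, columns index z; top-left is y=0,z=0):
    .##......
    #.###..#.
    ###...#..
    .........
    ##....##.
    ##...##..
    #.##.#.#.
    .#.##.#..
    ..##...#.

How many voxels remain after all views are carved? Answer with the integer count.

|visual hull| = 90

initial block: 9^3 = 729
after view 1 [z-axis, 26 of 81 cells solid] → remaining = 234
after view 2 [x-axis, 31 of 81 cells solid] → remaining = 90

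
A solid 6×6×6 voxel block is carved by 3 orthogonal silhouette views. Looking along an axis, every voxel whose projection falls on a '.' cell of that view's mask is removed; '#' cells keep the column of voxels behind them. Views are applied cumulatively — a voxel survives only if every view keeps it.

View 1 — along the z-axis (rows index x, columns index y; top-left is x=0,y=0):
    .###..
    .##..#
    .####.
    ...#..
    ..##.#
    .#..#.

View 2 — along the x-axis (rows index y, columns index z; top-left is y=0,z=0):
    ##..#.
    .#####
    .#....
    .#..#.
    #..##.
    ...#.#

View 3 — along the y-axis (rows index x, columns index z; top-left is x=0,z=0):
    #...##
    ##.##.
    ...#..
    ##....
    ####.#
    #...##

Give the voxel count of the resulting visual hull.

before carving: 216 voxels (6×6×6)
step 1: project along z, AND mask (16/36) → |grid| = 96
step 2: project along x, AND mask (16/36) → |grid| = 42
step 3: project along y, AND mask (18/36) → |grid| = 19

|visual hull| = 19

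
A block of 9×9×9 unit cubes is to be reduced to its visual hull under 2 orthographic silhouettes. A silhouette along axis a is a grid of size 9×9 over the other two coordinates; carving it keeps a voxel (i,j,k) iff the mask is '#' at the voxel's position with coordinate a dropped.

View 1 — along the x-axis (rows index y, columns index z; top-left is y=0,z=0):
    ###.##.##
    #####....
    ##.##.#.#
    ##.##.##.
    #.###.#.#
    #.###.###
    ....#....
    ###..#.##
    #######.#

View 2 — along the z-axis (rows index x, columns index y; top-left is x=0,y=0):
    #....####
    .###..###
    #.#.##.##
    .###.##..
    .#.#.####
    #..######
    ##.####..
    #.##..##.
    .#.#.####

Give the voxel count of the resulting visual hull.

initial block: 9^3 = 729
V1 x: intersect with YZ mask (52 set) -- 468 left
V2 z: intersect with XY mask (52 set) -- 291 left

voxel count = 291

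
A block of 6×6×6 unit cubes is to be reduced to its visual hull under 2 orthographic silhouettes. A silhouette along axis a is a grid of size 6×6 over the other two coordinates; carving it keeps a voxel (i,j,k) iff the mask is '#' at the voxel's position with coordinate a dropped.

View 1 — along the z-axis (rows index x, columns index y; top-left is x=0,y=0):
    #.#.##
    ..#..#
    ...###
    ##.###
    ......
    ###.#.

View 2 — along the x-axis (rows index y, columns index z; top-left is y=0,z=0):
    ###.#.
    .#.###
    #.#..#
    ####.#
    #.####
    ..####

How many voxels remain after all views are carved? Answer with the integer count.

|visual hull| = 75

initial block: 6^3 = 216
V1 z: intersect with XY mask (18 set) -- 108 left
V2 x: intersect with YZ mask (25 set) -- 75 left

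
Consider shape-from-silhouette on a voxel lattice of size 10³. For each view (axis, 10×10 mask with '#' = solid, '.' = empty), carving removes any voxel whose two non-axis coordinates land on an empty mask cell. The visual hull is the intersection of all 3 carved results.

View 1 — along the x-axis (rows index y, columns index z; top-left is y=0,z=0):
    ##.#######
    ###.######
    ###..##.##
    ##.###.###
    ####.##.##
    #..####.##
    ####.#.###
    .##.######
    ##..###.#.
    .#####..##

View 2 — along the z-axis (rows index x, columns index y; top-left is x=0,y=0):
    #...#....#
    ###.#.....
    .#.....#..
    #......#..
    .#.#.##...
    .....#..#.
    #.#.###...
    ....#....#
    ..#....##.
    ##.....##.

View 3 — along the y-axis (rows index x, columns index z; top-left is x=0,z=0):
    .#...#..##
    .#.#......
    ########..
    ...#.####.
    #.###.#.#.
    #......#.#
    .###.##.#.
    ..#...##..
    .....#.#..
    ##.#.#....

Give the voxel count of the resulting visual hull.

105 voxels

start: 10×10×10 = 1000 voxels
  1. axis=0 (YZ plane), |mask|=77  ⇒  voxels=770
  2. axis=2 (XY plane), |mask|=31  ⇒  voxels=243
  3. axis=1 (XZ plane), |mask|=43  ⇒  voxels=105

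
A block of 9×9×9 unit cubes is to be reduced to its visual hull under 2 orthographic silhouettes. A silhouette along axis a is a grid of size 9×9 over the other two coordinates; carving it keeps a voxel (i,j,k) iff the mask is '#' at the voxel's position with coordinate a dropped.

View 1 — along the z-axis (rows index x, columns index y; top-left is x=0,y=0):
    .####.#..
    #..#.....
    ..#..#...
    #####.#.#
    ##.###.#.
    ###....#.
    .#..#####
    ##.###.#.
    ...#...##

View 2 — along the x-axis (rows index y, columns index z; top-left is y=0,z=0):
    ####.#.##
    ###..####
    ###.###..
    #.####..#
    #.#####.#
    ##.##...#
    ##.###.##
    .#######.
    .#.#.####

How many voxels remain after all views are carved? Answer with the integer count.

remaining voxels: 266

before carving: 729 voxels (9×9×9)
V1 z: intersect with XY mask (41 set) -- 369 left
V2 x: intersect with YZ mask (58 set) -- 266 left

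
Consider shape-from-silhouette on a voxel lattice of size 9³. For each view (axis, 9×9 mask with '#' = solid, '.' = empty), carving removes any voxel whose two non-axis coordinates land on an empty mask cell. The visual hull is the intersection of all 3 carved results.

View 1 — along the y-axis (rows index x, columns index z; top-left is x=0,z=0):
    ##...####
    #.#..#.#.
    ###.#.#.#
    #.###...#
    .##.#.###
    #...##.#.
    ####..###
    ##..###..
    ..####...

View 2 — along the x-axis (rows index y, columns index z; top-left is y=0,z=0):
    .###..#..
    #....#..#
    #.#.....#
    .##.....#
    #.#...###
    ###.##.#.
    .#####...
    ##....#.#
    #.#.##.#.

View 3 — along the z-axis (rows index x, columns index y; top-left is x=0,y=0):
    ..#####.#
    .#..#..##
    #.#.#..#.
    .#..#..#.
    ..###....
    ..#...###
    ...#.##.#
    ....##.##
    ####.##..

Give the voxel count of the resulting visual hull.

start: 9×9×9 = 729 voxels
  1. axis=1 (XZ plane), |mask|=47  ⇒  voxels=423
  2. axis=0 (YZ plane), |mask|=38  ⇒  voxels=208
  3. axis=2 (XY plane), |mask|=38  ⇒  voxels=102

102 voxels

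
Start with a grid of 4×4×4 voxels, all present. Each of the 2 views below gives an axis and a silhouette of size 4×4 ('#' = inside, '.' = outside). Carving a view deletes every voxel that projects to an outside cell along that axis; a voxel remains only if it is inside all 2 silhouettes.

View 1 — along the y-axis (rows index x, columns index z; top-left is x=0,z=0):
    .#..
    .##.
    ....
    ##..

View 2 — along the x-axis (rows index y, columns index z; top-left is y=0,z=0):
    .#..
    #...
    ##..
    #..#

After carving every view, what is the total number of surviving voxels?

full grid |V| = 64
carve view 1 (along y, XZ-mask fill 5/16): 20 voxels remain
carve view 2 (along x, YZ-mask fill 6/16): 9 voxels remain

|visual hull| = 9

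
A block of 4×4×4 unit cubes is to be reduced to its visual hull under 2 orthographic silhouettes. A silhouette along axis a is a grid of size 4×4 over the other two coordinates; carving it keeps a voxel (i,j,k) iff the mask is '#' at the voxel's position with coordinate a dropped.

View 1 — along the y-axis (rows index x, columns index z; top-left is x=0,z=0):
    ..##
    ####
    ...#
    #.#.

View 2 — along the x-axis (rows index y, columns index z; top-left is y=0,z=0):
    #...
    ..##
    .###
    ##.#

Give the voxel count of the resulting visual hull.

before carving: 64 voxels (4×4×4)
after view 1 [y-axis, 9 of 16 cells solid] → remaining = 36
after view 2 [x-axis, 9 of 16 cells solid] → remaining = 21

remaining voxels: 21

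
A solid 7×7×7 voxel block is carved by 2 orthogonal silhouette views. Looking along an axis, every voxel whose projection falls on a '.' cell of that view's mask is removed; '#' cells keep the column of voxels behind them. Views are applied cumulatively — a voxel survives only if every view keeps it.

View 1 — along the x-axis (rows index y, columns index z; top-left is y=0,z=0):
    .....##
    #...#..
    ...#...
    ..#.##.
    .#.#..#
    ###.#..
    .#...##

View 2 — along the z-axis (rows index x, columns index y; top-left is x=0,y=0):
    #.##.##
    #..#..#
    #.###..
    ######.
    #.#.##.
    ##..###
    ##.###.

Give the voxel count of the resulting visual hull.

start: 7×7×7 = 343 voxels
step 1: project along x, AND mask (18/49) → |grid| = 126
step 2: project along z, AND mask (32/49) → |grid| = 83

83 voxels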